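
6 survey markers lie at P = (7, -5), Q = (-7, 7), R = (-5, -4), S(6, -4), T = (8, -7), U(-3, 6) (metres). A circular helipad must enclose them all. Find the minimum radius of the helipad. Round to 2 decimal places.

The minimum enclosing circle of a finite set is fixed by two of the points (as a diameter) or three (as a circumcircle).
The farthest pair is Q–T with squared distance 421. The circle on this segment as diameter has centre (0.5, 0) and r² = 421/4 = 105.25.
Check P: distance² to centre = 67.25 ≤ 105.25, so it lies inside.
All remaining points lie in this disk, and no smaller disk contains both endpoints, so this is the minimum enclosing circle.
r = √(105.25) ≈ 10.26.

10.26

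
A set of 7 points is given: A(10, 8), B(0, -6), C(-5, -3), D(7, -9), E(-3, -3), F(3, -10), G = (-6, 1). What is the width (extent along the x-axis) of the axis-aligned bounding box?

16

max x = 10, min x = -6, so width = 16.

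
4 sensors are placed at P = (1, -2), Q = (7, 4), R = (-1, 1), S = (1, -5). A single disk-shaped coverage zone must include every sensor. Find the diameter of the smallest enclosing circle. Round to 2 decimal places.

By Welzl's lemma the MEC is supported by two points (diametrically opposite) or three points (on a circumcircle).
The farthest pair is Q–S with squared distance 117. The circle on this segment as diameter has centre (4, -0.5) and r² = 117/4 = 29.25.
Check P: distance² to centre = 11.25 ≤ 29.25, so it lies inside.
All remaining points lie in this disk, and no smaller disk contains both endpoints, so this is the minimum enclosing circle.
Diameter = 2r = 2√(29.25) ≈ 10.82.

10.82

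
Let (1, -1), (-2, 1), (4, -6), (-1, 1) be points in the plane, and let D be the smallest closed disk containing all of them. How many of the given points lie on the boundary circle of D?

2

The farthest pair is (-2, 1)–(4, -6) with squared distance 85. The circle on this segment as diameter has centre (1, -2.5) and r² = 85/4 = 21.25.
Check (1, -1): distance² to centre = 2.25 ≤ 21.25, so it lies inside.
All remaining points lie in this disk, and no smaller disk contains both endpoints, so this is the minimum enclosing circle.
The points at distance exactly r from the centre are (-2, 1), (4, -6) — 2 points.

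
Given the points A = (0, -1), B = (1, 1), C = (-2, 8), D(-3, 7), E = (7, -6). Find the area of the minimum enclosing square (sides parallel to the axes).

196

The bounding box has width 10 and height 14.
An axis-aligned square enclosing the set must have side ≥ max(width, height).
So the minimum side is max(10, 14) = 14.
Area = 14² = 196.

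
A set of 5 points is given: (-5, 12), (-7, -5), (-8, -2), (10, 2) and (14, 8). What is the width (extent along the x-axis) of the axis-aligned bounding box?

max x = 14, min x = -8, so width = 22.

22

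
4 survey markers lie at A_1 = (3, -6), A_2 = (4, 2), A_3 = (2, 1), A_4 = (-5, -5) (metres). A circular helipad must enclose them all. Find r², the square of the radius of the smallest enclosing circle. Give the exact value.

32.5

The minimum enclosing circle of a finite set is fixed by two of the points (as a diameter) or three (as a circumcircle).
The farthest pair is A_2–A_4 with squared distance 130. The circle on this segment as diameter has centre (-0.5, -1.5) and r² = 130/4 = 32.5.
Check A_1: distance² to centre = 32.5 ≤ 32.5, so it lies inside.
All remaining points lie in this disk, and no smaller disk contains both endpoints, so this is the minimum enclosing circle.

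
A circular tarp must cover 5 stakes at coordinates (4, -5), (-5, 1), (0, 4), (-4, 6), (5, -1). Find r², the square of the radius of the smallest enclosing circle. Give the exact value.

46.25

The minimum enclosing circle of a finite set is fixed by two of the points (as a diameter) or three (as a circumcircle).
The farthest pair is (4, -5)–(-4, 6) with squared distance 185. The circle on this segment as diameter has centre (0, 0.5) and r² = 185/4 = 46.25.
Check (-5, 1): distance² to centre = 25.25 ≤ 46.25, so it lies inside.
All remaining points lie in this disk, and no smaller disk contains both endpoints, so this is the minimum enclosing circle.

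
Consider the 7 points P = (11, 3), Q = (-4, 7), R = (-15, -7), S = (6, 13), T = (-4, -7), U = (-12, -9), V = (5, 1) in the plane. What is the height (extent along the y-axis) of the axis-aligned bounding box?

max y = 13, min y = -9, so height = 22.

22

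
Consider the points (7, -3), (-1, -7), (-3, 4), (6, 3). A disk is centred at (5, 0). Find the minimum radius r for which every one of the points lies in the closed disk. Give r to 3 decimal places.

9.220

The required radius is the distance from (5, 0) to the farthest point.
Squared distances: 13, 85, 80, 10.
Maximum is 85, attained at (-1, -7).
r = √85 ≈ 9.220.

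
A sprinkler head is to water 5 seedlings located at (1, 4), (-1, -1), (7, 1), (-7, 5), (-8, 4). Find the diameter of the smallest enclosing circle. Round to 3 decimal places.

15.297

By Welzl's lemma the MEC is supported by two points (diametrically opposite) or three points (on a circumcircle).
The farthest pair is (7, 1)–(-8, 4) with squared distance 234. The circle on this segment as diameter has centre (-0.5, 2.5) and r² = 234/4 = 58.5.
Check (1, 4): distance² to centre = 4.5 ≤ 58.5, so it lies inside.
All remaining points lie in this disk, and no smaller disk contains both endpoints, so this is the minimum enclosing circle.
Diameter = 2r = 2√(58.5) ≈ 15.297.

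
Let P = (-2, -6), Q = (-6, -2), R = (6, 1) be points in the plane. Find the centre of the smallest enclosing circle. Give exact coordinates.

(0, -0.5)

Side lengths²: PQ² = 32, PR² = 113, QR² = 153.
Since QR² = 153 ≥ 113 + 32 = 145, the angle opposite QR is not acute, so the smallest enclosing circle has QR as diameter.
Centre = midpoint of QR = (0, -0.5), r² = 153/4 = 38.25.
Centre = (0, -0.5).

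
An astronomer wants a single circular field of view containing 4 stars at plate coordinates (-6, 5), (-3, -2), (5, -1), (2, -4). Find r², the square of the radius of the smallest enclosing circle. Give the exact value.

The minimum enclosing circle of a finite set is fixed by two of the points (as a diameter) or three (as a circumcircle).
The minimum enclosing circle is determined by three boundary points: (-6, 5), (5, -1), (2, -4).
Their circumcentre is (-23/34, 57/34) with r² = 22765/578.
The farthest remaining point (-3, -2) is at distance² 10933/578 ≤ 22765/578.

22765/578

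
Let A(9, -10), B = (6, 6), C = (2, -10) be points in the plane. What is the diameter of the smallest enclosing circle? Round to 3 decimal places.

Side lengths²: AB² = 265, AC² = 49, BC² = 272.
Since BC² = 272 < 265 + 49 = 314, the triangle is acute, so the smallest enclosing circle is the circumcircle.
Circumcentre = (5.5, -2.375), r² = 70.390625.
Diameter = 2r = 2√(70.390625) ≈ 16.780.

16.780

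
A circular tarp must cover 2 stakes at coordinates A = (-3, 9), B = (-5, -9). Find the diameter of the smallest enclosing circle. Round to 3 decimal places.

18.111

The smallest circle enclosing two points has them as diameter endpoints.
Centre = midpoint = (-4, 0); r² = |AB|²/4 = 328/4 = 82.
Diameter = 2r = 2√82 ≈ 18.111.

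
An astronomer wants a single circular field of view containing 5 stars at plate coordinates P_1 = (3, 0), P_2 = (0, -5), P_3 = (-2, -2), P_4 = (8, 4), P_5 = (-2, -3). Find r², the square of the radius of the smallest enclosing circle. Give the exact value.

A smallest enclosing disk is always determined by at most three of the input points on its boundary.
The minimum enclosing circle is determined by three boundary points: P_2, P_4, P_5.
Their circumcentre is (109/34, 7/34) with r² = 21605/578.
The farthest remaining point P_3 is at distance² 18477/578 ≤ 21605/578.

21605/578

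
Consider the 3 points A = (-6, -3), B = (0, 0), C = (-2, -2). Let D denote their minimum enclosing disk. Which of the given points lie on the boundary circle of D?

Side lengths²: AB² = 45, AC² = 17, BC² = 8.
Since AB² = 45 ≥ 17 + 8 = 25, the angle opposite AB is not acute, so the smallest enclosing circle has AB as diameter.
Centre = midpoint of AB = (-3, -1.5), r² = 45/4 = 11.25.
The points at distance exactly r from the centre are A, B — 2 points.

A, B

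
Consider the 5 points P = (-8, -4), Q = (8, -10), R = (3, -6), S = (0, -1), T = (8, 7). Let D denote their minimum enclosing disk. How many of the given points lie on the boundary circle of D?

A smallest enclosing disk is always determined by at most three of the input points on its boundary.
The minimum enclosing circle is determined by three boundary points: P, Q, T.
Their circumcentre is (2.0625, -1.5) with r² = 107.50390625.
The farthest remaining point R is at distance² 21.12890625 ≤ 107.50390625.
The points at distance exactly r from the centre are P, Q, T — 3 points.

3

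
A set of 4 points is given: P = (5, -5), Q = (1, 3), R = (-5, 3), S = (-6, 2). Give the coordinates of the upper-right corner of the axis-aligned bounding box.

x-range [-6, 5], y-range [-5, 3].
The upper-right corner is (5, 3).

(5, 3)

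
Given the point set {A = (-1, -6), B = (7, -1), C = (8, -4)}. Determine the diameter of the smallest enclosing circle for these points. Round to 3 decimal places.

Side lengths²: AB² = 89, AC² = 85, BC² = 10.
Since AB² = 89 < 85 + 10 = 95, the triangle is acute, so the smallest enclosing circle is the circumcircle.
Circumcentre = (189/58, -227/58), r² = 37825/1682.
Diameter = 2r = 2√(37825/1682) ≈ 9.484.

9.484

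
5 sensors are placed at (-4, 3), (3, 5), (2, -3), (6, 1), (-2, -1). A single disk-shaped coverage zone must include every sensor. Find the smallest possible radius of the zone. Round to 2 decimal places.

The farthest pair is (-4, 3)–(6, 1) with squared distance 104. The circle on this segment as diameter has centre (1, 2) and r² = 104/4 = 26.
Check (3, 5): distance² to centre = 13 ≤ 26, so it lies inside.
All remaining points lie in this disk, and no smaller disk contains both endpoints, so this is the minimum enclosing circle.
r = √26 ≈ 5.10.

5.10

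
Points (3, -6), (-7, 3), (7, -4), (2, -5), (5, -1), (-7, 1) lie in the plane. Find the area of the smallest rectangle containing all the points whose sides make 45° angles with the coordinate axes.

105

In coordinates u = x + y, v = x − y the rectangle is axis-aligned; the map (x,y)→(u,v) scales areas by 2.
u-values: -3, -4, 3, -3, 4, -6; range = 4 − (-6) = 10.
v-values: 9, -10, 11, 7, 6, -8; range = 11 − (-10) = 21.
Area = (10 × 21) / 2 = 105.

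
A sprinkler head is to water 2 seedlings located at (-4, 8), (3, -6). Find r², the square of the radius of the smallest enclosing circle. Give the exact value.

The smallest circle enclosing two points has them as diameter endpoints.
Centre = midpoint = (-0.5, 1); r² = |(-4, 8)−(3, -6)|²/4 = 245/4 = 61.25.

61.25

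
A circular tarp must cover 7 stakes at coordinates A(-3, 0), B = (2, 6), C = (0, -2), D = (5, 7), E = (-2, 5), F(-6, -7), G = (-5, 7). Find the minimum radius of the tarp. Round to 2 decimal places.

8.90

The farthest pair is D–F with squared distance 317. The circle on this segment as diameter has centre (-0.5, 0) and r² = 317/4 = 79.25.
Check A: distance² to centre = 6.25 ≤ 79.25, so it lies inside.
All remaining points lie in this disk, and no smaller disk contains both endpoints, so this is the minimum enclosing circle.
r = √(79.25) ≈ 8.90.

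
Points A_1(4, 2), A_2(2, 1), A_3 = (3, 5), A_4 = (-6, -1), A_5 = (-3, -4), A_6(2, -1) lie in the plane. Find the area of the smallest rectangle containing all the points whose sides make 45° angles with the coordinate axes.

60

In coordinates u = x + y, v = x − y the rectangle is axis-aligned; the map (x,y)→(u,v) scales areas by 2.
u-values: 6, 3, 8, -7, -7, 1; range = 8 − (-7) = 15.
v-values: 2, 1, -2, -5, 1, 3; range = 3 − (-5) = 8.
Area = (15 × 8) / 2 = 60.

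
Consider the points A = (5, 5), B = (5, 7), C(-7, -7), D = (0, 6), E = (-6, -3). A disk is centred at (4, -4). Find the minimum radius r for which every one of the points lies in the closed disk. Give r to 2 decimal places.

The required radius is the distance from (4, -4) to the farthest point.
Squared distances: 82, 122, 130, 116, 101.
Maximum is 130, attained at C.
r = √130 ≈ 11.40.

11.40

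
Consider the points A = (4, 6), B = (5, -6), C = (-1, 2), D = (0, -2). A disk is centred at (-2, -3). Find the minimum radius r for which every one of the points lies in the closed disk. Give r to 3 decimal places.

10.817

The required radius is the distance from (-2, -3) to the farthest point.
Squared distances: 117, 58, 26, 5.
Maximum is 117, attained at A.
r = √117 ≈ 10.817.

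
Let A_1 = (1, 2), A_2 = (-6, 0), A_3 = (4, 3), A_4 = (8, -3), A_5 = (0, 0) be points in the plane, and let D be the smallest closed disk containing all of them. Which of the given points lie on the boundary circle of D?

The minimum enclosing circle of a finite set is fixed by two of the points (as a diameter) or three (as a circumcircle).
The farthest pair is A_2–A_4 with squared distance 205. The circle on this segment as diameter has centre (1, -1.5) and r² = 205/4 = 51.25.
Check A_1: distance² to centre = 12.25 ≤ 51.25, so it lies inside.
All remaining points lie in this disk, and no smaller disk contains both endpoints, so this is the minimum enclosing circle.
The points at distance exactly r from the centre are A_2, A_4 — 2 points.

A_2, A_4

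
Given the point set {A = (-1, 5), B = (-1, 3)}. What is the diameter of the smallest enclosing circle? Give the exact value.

The smallest circle enclosing two points has them as diameter endpoints.
Centre = midpoint = (-1, 4); r² = |AB|²/4 = 4/4 = 1.
Diameter = 2r = 2√1 = 2.

2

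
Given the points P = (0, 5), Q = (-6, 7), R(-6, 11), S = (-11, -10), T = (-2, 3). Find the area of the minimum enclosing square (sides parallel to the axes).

441

The bounding box has width 11 and height 21.
An axis-aligned square enclosing the set must have side ≥ max(width, height).
So the minimum side is max(11, 21) = 21.
Area = 21² = 441.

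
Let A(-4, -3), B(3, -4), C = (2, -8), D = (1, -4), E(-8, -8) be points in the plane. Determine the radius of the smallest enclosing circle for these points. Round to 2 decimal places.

A smallest enclosing disk is always determined by at most three of the input points on its boundary.
The farthest pair is B–E with squared distance 137. The circle on this segment as diameter has centre (-2.5, -6) and r² = 137/4 = 34.25.
Check A: distance² to centre = 11.25 ≤ 34.25, so it lies inside.
All remaining points lie in this disk, and no smaller disk contains both endpoints, so this is the minimum enclosing circle.
r = √(34.25) ≈ 5.85.

5.85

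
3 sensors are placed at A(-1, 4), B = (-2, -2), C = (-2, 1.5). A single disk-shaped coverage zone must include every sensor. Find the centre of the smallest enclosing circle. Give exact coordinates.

Side lengths²: AB² = 37, AC² = 7.25, BC² = 12.25.
Since AB² = 37 ≥ 12.25 + 7.25 = 19.5, the angle opposite AB is not acute, so the smallest enclosing circle has AB as diameter.
Centre = midpoint of AB = (-1.5, 1), r² = 37/4 = 9.25.
Centre = (-1.5, 1).

(-1.5, 1)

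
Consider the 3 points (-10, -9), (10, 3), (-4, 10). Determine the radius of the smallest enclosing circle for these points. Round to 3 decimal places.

11.809

Call the three points A, B, C in the order given.
Side lengths²: AB² = 544, AC² = 397, BC² = 245.
Since AB² = 544 < 397 + 245 = 642, the triangle is acute, so the smallest enclosing circle is the circumcircle.
Circumcentre = (-21/22, -31/22), r² = 33745/242.
r = √(33745/242) ≈ 11.809.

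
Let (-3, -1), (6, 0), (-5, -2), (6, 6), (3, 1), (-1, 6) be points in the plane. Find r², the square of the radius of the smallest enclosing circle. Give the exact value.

46.25

By Welzl's lemma the MEC is supported by two points (diametrically opposite) or three points (on a circumcircle).
The farthest pair is (-5, -2)–(6, 6) with squared distance 185. The circle on this segment as diameter has centre (0.5, 2) and r² = 185/4 = 46.25.
Check (-3, -1): distance² to centre = 21.25 ≤ 46.25, so it lies inside.
All remaining points lie in this disk, and no smaller disk contains both endpoints, so this is the minimum enclosing circle.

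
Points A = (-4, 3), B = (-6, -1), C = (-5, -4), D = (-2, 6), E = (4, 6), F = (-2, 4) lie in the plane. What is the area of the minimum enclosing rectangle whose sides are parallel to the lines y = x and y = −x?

In coordinates u = x + y, v = x − y the rectangle is axis-aligned; the map (x,y)→(u,v) scales areas by 2.
u-values: -1, -7, -9, 4, 10, 2; range = 10 − (-9) = 19.
v-values: -7, -5, -1, -8, -2, -6; range = -1 − (-8) = 7.
Area = (19 × 7) / 2 = 66.5.

66.5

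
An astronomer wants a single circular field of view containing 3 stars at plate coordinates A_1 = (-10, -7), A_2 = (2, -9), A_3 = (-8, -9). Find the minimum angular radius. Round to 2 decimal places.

6.08

Side lengths²: A_1A_2² = 148, A_1A_3² = 8, A_2A_3² = 100.
Since A_1A_2² = 148 ≥ 100 + 8 = 108, the angle opposite A_1A_2 is not acute, so the smallest enclosing circle has A_1A_2 as diameter.
Centre = midpoint of A_1A_2 = (-4, -8), r² = 148/4 = 37.
r = √37 ≈ 6.08.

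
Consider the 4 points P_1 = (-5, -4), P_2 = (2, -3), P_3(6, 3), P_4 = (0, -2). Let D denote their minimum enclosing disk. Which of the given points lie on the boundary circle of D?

The minimum enclosing circle of a finite set is fixed by two of the points (as a diameter) or three (as a circumcircle).
The farthest pair is P_1–P_3 with squared distance 170. The circle on this segment as diameter has centre (0.5, -0.5) and r² = 170/4 = 42.5.
Check P_2: distance² to centre = 8.5 ≤ 42.5, so it lies inside.
All remaining points lie in this disk, and no smaller disk contains both endpoints, so this is the minimum enclosing circle.
The points at distance exactly r from the centre are P_1, P_3 — 2 points.

P_1, P_3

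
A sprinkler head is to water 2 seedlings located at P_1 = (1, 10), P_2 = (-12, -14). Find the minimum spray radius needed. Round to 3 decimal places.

13.647

The smallest circle enclosing two points has them as diameter endpoints.
Centre = midpoint = (-5.5, -2); r² = |P_1P_2|²/4 = 745/4 = 186.25.
r = √(186.25) ≈ 13.647.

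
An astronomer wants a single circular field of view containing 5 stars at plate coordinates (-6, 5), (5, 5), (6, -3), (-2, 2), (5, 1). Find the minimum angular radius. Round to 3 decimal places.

7.211

The minimum enclosing circle of a finite set is fixed by two of the points (as a diameter) or three (as a circumcircle).
The farthest pair is (-6, 5)–(6, -3) with squared distance 208. The circle on this segment as diameter has centre (0, 1) and r² = 208/4 = 52.
Check (5, 5): distance² to centre = 41 ≤ 52, so it lies inside.
All remaining points lie in this disk, and no smaller disk contains both endpoints, so this is the minimum enclosing circle.
r = √52 ≈ 7.211.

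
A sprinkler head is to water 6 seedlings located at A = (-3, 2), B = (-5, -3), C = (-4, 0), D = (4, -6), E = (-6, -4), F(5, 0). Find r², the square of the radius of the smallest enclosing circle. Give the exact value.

65897/1922

The minimum enclosing circle of a finite set is fixed by two of the points (as a diameter) or three (as a circumcircle).
The minimum enclosing circle is determined by three boundary points: D, E, F.
Their circumcentre is (-27/62, -135/62) with r² = 65897/1922.
The farthest remaining point A is at distance² 46181/1922 ≤ 65897/1922.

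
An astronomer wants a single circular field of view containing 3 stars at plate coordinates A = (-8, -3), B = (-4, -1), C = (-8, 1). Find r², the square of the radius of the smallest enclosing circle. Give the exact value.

Side lengths²: AB² = 20, AC² = 16, BC² = 20.
Since BC² = 20 < 20 + 16 = 36, the triangle is acute, so the smallest enclosing circle is the circumcircle.
Circumcentre = (-6.5, -1), r² = 6.25.

6.25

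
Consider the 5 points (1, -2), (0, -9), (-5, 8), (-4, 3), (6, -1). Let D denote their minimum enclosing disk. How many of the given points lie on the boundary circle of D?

A smallest enclosing disk is always determined by at most three of the input points on its boundary.
The farthest pair is (0, -9)–(-5, 8) with squared distance 314. The circle on this segment as diameter has centre (-2.5, -0.5) and r² = 314/4 = 78.5.
Check (1, -2): distance² to centre = 14.5 ≤ 78.5, so it lies inside.
All remaining points lie in this disk, and no smaller disk contains both endpoints, so this is the minimum enclosing circle.
The points at distance exactly r from the centre are (0, -9), (-5, 8) — 2 points.

2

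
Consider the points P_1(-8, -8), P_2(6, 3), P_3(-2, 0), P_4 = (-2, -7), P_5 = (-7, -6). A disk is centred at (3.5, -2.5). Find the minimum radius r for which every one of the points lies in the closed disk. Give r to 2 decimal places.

The required radius is the distance from (3.5, -2.5) to the farthest point.
Squared distances: 162.5, 36.5, 36.5, 50.5, 122.5.
Maximum is 162.5, attained at P_1.
r = √(162.5) ≈ 12.75.

12.75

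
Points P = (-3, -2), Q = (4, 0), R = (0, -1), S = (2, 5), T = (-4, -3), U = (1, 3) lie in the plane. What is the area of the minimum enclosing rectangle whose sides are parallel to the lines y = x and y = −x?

49

In coordinates u = x + y, v = x − y the rectangle is axis-aligned; the map (x,y)→(u,v) scales areas by 2.
u-values: -5, 4, -1, 7, -7, 4; range = 7 − (-7) = 14.
v-values: -1, 4, 1, -3, -1, -2; range = 4 − (-3) = 7.
Area = (14 × 7) / 2 = 49.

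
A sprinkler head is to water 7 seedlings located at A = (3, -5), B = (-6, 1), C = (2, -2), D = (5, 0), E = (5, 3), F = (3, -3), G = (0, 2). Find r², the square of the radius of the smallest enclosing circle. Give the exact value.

27625/784

The minimum enclosing circle of a finite set is fixed by two of the points (as a diameter) or three (as a circumcircle).
The minimum enclosing circle is determined by three boundary points: A, B, E.
Their circumcentre is (-1/7, 1/28) with r² = 27625/784.
The farthest remaining point D is at distance² 20737/784 ≤ 27625/784.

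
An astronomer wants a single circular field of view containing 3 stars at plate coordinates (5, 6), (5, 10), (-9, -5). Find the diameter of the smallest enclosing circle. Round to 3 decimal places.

20.518

Call the three points A, B, C in the order given.
Side lengths²: AB² = 16, AC² = 317, BC² = 421.
Since BC² = 421 ≥ 317 + 16 = 333, the angle opposite BC is not acute, so the smallest enclosing circle has BC as diameter.
Centre = midpoint of BC = (-2, 2.5), r² = 421/4 = 105.25.
Diameter = 2r = 2√(105.25) ≈ 20.518.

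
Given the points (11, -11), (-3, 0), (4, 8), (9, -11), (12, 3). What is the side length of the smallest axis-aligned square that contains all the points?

The bounding box has width 15 and height 19.
An axis-aligned square enclosing the set must have side ≥ max(width, height).
So the minimum side is max(15, 19) = 19.

19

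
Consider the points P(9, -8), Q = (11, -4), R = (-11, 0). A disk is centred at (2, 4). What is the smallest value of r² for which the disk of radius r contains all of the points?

193

The required radius is the distance from (2, 4) to the farthest point.
Squared distances: 193, 145, 185.
Maximum is 193, attained at P.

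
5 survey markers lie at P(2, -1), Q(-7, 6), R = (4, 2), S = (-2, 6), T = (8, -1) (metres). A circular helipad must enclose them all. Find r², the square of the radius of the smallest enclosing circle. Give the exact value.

The farthest pair is Q–T with squared distance 274. The circle on this segment as diameter has centre (0.5, 2.5) and r² = 274/4 = 68.5.
Check P: distance² to centre = 14.5 ≤ 68.5, so it lies inside.
All remaining points lie in this disk, and no smaller disk contains both endpoints, so this is the minimum enclosing circle.

68.5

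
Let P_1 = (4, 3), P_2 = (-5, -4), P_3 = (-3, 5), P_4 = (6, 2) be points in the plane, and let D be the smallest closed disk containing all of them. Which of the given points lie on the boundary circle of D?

The minimum enclosing circle of a finite set is fixed by two of the points (as a diameter) or three (as a circumcircle).
The minimum enclosing circle is determined by three boundary points: P_2, P_3, P_4.
Their circumcentre is (11/58, -25/58) with r² = 66725/1682.
The farthest remaining point P_1 is at distance² 44221/1682 ≤ 66725/1682.
The points at distance exactly r from the centre are P_2, P_3, P_4 — 3 points.

P_2, P_3, P_4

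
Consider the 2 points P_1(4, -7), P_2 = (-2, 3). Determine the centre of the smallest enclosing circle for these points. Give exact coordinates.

(1, -2)

The smallest circle enclosing two points has them as diameter endpoints.
Centre = midpoint = (1, -2); r² = |P_1P_2|²/4 = 136/4 = 34.
Centre = (1, -2).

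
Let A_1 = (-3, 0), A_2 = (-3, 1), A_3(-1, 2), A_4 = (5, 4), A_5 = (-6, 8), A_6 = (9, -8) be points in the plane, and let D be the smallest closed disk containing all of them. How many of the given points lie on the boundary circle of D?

By Welzl's lemma the MEC is supported by two points (diametrically opposite) or three points (on a circumcircle).
The farthest pair is A_5–A_6 with squared distance 481. The circle on this segment as diameter has centre (1.5, 0) and r² = 481/4 = 120.25.
Check A_1: distance² to centre = 20.25 ≤ 120.25, so it lies inside.
All remaining points lie in this disk, and no smaller disk contains both endpoints, so this is the minimum enclosing circle.
The points at distance exactly r from the centre are A_5, A_6 — 2 points.

2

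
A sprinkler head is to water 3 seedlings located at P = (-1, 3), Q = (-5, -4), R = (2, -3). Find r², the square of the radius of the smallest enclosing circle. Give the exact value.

Side lengths²: PQ² = 65, PR² = 45, QR² = 50.
Since PQ² = 65 < 50 + 45 = 95, the triangle is acute, so the smallest enclosing circle is the circumcircle.
Circumcentre = (-11/6, -7/6), r² = 325/18.

325/18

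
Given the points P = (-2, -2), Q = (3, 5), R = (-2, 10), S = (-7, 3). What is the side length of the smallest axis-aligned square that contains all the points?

12

The bounding box has width 10 and height 12.
An axis-aligned square enclosing the set must have side ≥ max(width, height).
So the minimum side is max(10, 12) = 12.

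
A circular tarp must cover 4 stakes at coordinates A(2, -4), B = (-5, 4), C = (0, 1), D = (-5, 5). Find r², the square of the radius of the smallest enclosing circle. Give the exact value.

32.5

A smallest enclosing disk is always determined by at most three of the input points on its boundary.
The farthest pair is A–D with squared distance 130. The circle on this segment as diameter has centre (-1.5, 0.5) and r² = 130/4 = 32.5.
Check B: distance² to centre = 24.5 ≤ 32.5, so it lies inside.
All remaining points lie in this disk, and no smaller disk contains both endpoints, so this is the minimum enclosing circle.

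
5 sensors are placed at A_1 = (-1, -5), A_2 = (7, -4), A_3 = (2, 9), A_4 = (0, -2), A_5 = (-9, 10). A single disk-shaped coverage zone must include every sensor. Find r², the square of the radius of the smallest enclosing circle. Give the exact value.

The minimum enclosing circle of a finite set is fixed by two of the points (as a diameter) or three (as a circumcircle).
The farthest pair is A_2–A_5 with squared distance 452. The circle on this segment as diameter has centre (-1, 3) and r² = 452/4 = 113.
Check A_1: distance² to centre = 64 ≤ 113, so it lies inside.
All remaining points lie in this disk, and no smaller disk contains both endpoints, so this is the minimum enclosing circle.

113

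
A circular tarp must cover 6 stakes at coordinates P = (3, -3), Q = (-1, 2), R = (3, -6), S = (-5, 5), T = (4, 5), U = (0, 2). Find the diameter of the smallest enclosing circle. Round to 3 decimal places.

13.658

The minimum enclosing circle is determined by three boundary points: R, S, T.
Their circumcentre is (-0.5, -3/22) with r² = 11285/242.
The farthest remaining point P is at distance² 4949/242 ≤ 11285/242.
Diameter = 2r = 2√(11285/242) ≈ 13.658.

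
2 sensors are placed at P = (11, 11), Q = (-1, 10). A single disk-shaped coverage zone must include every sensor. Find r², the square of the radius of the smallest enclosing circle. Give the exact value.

36.25

The smallest circle enclosing two points has them as diameter endpoints.
Centre = midpoint = (5, 10.5); r² = |PQ|²/4 = 145/4 = 36.25.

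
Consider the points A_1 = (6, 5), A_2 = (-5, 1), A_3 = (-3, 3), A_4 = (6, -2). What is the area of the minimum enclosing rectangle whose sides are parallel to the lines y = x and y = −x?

105

In coordinates u = x + y, v = x − y the rectangle is axis-aligned; the map (x,y)→(u,v) scales areas by 2.
u-values: 11, -4, 0, 4; range = 11 − (-4) = 15.
v-values: 1, -6, -6, 8; range = 8 − (-6) = 14.
Area = (15 × 14) / 2 = 105.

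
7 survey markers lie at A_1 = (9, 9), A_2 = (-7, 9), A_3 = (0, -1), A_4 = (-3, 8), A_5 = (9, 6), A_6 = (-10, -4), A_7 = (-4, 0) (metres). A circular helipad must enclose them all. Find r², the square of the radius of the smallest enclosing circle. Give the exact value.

132.5

By Welzl's lemma the MEC is supported by two points (diametrically opposite) or three points (on a circumcircle).
The farthest pair is A_1–A_6 with squared distance 530. The circle on this segment as diameter has centre (-0.5, 2.5) and r² = 530/4 = 132.5.
Check A_2: distance² to centre = 84.5 ≤ 132.5, so it lies inside.
All remaining points lie in this disk, and no smaller disk contains both endpoints, so this is the minimum enclosing circle.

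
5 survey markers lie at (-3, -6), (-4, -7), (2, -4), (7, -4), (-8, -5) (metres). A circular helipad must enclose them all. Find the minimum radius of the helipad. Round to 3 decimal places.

7.517

The farthest pair is (7, -4)–(-8, -5) with squared distance 226. The circle on this segment as diameter has centre (-0.5, -4.5) and r² = 226/4 = 56.5.
Check (-3, -6): distance² to centre = 8.5 ≤ 56.5, so it lies inside.
All remaining points lie in this disk, and no smaller disk contains both endpoints, so this is the minimum enclosing circle.
r = √(56.5) ≈ 7.517.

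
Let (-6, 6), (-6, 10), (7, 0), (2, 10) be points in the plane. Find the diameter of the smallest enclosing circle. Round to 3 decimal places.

By Welzl's lemma the MEC is supported by two points (diametrically opposite) or three points (on a circumcircle).
The farthest pair is (-6, 10)–(7, 0) with squared distance 269. The circle on this segment as diameter has centre (0.5, 5) and r² = 269/4 = 67.25.
Check (-6, 6): distance² to centre = 43.25 ≤ 67.25, so it lies inside.
All remaining points lie in this disk, and no smaller disk contains both endpoints, so this is the minimum enclosing circle.
Diameter = 2r = 2√(67.25) ≈ 16.401.

16.401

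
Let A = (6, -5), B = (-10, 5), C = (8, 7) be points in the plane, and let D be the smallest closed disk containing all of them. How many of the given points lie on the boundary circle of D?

3

Side lengths²: AB² = 356, AC² = 148, BC² = 328.
Since AB² = 356 < 328 + 148 = 476, the triangle is acute, so the smallest enclosing circle is the circumcircle.
Circumcentre = (-31/53, 120/53), r² = 270026/2809.
The points at distance exactly r from the centre are A, B, C — 3 points.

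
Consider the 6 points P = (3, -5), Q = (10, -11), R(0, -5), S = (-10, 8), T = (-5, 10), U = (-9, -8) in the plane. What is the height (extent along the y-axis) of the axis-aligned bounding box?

21

max y = 10, min y = -11, so height = 21.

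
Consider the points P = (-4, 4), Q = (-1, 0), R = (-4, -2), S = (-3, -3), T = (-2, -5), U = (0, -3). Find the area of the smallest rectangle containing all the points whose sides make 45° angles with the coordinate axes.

In coordinates u = x + y, v = x − y the rectangle is axis-aligned; the map (x,y)→(u,v) scales areas by 2.
u-values: 0, -1, -6, -6, -7, -3; range = 0 − (-7) = 7.
v-values: -8, -1, -2, 0, 3, 3; range = 3 − (-8) = 11.
Area = (7 × 11) / 2 = 38.5.

38.5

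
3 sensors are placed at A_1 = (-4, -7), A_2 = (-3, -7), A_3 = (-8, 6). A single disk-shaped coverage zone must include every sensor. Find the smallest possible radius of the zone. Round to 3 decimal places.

6.964

Side lengths²: A_1A_2² = 1, A_1A_3² = 185, A_2A_3² = 194.
Since A_2A_3² = 194 ≥ 185 + 1 = 186, the angle opposite A_2A_3 is not acute, so the smallest enclosing circle has A_2A_3 as diameter.
Centre = midpoint of A_2A_3 = (-5.5, -0.5), r² = 194/4 = 48.5.
r = √(48.5) ≈ 6.964.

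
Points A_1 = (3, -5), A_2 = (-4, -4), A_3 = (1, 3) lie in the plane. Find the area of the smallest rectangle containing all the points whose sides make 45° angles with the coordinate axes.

60

In coordinates u = x + y, v = x − y the rectangle is axis-aligned; the map (x,y)→(u,v) scales areas by 2.
u-values: -2, -8, 4; range = 4 − (-8) = 12.
v-values: 8, 0, -2; range = 8 − (-2) = 10.
Area = (12 × 10) / 2 = 60.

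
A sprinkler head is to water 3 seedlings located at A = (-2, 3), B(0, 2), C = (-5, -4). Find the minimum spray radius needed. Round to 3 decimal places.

3.912

Side lengths²: AB² = 5, AC² = 58, BC² = 61.
Since BC² = 61 < 58 + 5 = 63, the triangle is acute, so the smallest enclosing circle is the circumcircle.
Circumcentre = (-91/34, -29/34), r² = 8845/578.
r = √(8845/578) ≈ 3.912.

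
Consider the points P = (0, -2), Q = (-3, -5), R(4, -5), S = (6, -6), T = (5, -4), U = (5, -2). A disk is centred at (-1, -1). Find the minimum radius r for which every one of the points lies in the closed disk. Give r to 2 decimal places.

The required radius is the distance from (-1, -1) to the farthest point.
Squared distances: 2, 20, 41, 74, 45, 37.
Maximum is 74, attained at S.
r = √74 ≈ 8.60.

8.60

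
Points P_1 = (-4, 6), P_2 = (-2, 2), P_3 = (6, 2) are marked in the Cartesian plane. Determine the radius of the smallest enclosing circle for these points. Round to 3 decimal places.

Side lengths²: P_1P_2² = 20, P_1P_3² = 116, P_2P_3² = 64.
Since P_1P_3² = 116 ≥ 64 + 20 = 84, the angle opposite P_1P_3 is not acute, so the smallest enclosing circle has P_1P_3 as diameter.
Centre = midpoint of P_1P_3 = (1, 4), r² = 116/4 = 29.
r = √29 ≈ 5.385.

5.385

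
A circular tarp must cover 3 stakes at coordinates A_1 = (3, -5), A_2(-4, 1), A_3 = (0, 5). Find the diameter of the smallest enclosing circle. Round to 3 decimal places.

10.471

Side lengths²: A_1A_2² = 85, A_1A_3² = 109, A_2A_3² = 32.
Since A_1A_3² = 109 < 85 + 32 = 117, the triangle is acute, so the smallest enclosing circle is the circumcircle.
Circumcentre = (29/26, -3/26), r² = 9265/338.
Diameter = 2r = 2√(9265/338) ≈ 10.471.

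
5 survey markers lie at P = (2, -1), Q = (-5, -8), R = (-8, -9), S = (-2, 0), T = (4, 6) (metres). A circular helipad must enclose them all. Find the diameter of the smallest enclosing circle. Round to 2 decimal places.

By Welzl's lemma the MEC is supported by two points (diametrically opposite) or three points (on a circumcircle).
The farthest pair is R–T with squared distance 369. The circle on this segment as diameter has centre (-2, -1.5) and r² = 369/4 = 92.25.
Check P: distance² to centre = 16.25 ≤ 92.25, so it lies inside.
All remaining points lie in this disk, and no smaller disk contains both endpoints, so this is the minimum enclosing circle.
Diameter = 2r = 2√(92.25) ≈ 19.21.

19.21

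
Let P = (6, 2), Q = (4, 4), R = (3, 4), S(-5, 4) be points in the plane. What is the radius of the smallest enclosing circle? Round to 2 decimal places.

A smallest enclosing disk is always determined by at most three of the input points on its boundary.
The farthest pair is P–S with squared distance 125. The circle on this segment as diameter has centre (0.5, 3) and r² = 125/4 = 31.25.
Check Q: distance² to centre = 13.25 ≤ 31.25, so it lies inside.
All remaining points lie in this disk, and no smaller disk contains both endpoints, so this is the minimum enclosing circle.
r = √(31.25) ≈ 5.59.

5.59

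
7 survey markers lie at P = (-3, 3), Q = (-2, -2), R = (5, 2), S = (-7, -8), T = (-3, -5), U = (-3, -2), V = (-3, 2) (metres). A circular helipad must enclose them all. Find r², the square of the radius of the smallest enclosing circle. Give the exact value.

By Welzl's lemma the MEC is supported by two points (diametrically opposite) or three points (on a circumcircle).
The farthest pair is R–S with squared distance 244. The circle on this segment as diameter has centre (-1, -3) and r² = 244/4 = 61.
Check P: distance² to centre = 40 ≤ 61, so it lies inside.
All remaining points lie in this disk, and no smaller disk contains both endpoints, so this is the minimum enclosing circle.

61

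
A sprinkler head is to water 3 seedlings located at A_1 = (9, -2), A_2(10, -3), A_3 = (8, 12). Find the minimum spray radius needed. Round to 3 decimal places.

Side lengths²: A_1A_2² = 2, A_1A_3² = 197, A_2A_3² = 229.
Since A_2A_3² = 229 ≥ 197 + 2 = 199, the angle opposite A_2A_3 is not acute, so the smallest enclosing circle has A_2A_3 as diameter.
Centre = midpoint of A_2A_3 = (9, 4.5), r² = 229/4 = 57.25.
r = √(57.25) ≈ 7.566.

7.566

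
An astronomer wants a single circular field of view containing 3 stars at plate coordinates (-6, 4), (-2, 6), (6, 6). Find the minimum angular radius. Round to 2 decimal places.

6.08

Call the three points A, B, C in the order given.
Side lengths²: AB² = 20, AC² = 148, BC² = 64.
Since AC² = 148 ≥ 64 + 20 = 84, the angle opposite AC is not acute, so the smallest enclosing circle has AC as diameter.
Centre = midpoint of AC = (0, 5), r² = 148/4 = 37.
r = √37 ≈ 6.08.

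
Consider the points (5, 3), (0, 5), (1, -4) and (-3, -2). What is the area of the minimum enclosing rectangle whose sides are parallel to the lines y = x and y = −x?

65

In coordinates u = x + y, v = x − y the rectangle is axis-aligned; the map (x,y)→(u,v) scales areas by 2.
u-values: 8, 5, -3, -5; range = 8 − (-5) = 13.
v-values: 2, -5, 5, -1; range = 5 − (-5) = 10.
Area = (13 × 10) / 2 = 65.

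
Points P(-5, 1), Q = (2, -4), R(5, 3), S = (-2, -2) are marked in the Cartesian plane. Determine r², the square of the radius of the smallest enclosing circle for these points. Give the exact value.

27.244140625

The minimum enclosing circle of a finite set is fixed by two of the points (as a diameter) or three (as a circumcircle).
The minimum enclosing circle is determined by three boundary points: P, Q, R.
Their circumcentre is (0.21875, 0.90625) with r² = 27.244140625.
The farthest remaining point S is at distance² 13.369140625 ≤ 27.244140625.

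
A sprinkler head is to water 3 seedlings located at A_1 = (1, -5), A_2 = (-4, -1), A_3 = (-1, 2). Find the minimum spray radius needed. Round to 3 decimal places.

Side lengths²: A_1A_2² = 41, A_1A_3² = 53, A_2A_3² = 18.
Since A_1A_3² = 53 < 41 + 18 = 59, the triangle is acute, so the smallest enclosing circle is the circumcircle.
Circumcentre = (-7/18, -29/18), r² = 2173/162.
r = √(2173/162) ≈ 3.662.

3.662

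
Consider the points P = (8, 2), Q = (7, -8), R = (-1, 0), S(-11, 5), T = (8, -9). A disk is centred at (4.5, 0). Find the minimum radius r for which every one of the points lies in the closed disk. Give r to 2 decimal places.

16.29

The required radius is the distance from (4.5, 0) to the farthest point.
Squared distances: 16.25, 70.25, 30.25, 265.25, 93.25.
Maximum is 265.25, attained at S.
r = √(265.25) ≈ 16.29.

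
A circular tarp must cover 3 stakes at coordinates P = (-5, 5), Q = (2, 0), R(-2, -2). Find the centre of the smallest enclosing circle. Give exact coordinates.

(-28/17, 39/17)

Side lengths²: PQ² = 74, PR² = 58, QR² = 20.
Since PQ² = 74 < 58 + 20 = 78, the triangle is acute, so the smallest enclosing circle is the circumcircle.
Circumcentre = (-28/17, 39/17), r² = 5365/289.
Centre = (-28/17, 39/17).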